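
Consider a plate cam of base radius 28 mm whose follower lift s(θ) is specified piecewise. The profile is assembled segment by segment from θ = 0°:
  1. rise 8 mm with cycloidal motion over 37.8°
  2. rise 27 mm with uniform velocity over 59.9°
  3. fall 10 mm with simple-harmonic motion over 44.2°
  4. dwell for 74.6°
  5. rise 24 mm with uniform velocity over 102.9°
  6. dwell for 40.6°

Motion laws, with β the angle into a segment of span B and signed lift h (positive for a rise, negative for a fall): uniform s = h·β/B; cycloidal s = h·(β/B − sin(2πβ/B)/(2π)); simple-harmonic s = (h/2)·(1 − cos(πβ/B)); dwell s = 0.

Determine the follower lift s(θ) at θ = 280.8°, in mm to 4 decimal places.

seg 1 [0°–37.8°] cycloidal, h=8: full span → s += 8 → s = 8.0000
seg 2 [37.8°–97.7°] uniform, h=27: full span → s += 27 → s = 35.0000
seg 3 [97.7°–141.9°] simple-harmonic, h=-10: full span → s += -10 → s = 25.0000
seg 4 [141.9°–216.5°] dwell: s stays 25.0000
seg 5 [216.5°–319.4°] uniform, h=24: θ=280.8° here. β=64.3, B=102.9. 24·64.3/102.9 = 14.9971 → s = 39.9971

39.9971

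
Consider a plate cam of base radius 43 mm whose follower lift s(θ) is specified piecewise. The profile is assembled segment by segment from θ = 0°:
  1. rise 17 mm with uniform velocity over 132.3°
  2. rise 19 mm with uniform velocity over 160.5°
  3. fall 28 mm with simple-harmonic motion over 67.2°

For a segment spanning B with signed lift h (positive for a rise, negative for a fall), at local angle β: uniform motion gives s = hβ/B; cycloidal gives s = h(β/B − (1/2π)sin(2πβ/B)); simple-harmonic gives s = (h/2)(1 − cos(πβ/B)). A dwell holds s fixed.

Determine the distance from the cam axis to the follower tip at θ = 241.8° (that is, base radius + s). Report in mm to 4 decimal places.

seg 1 [0°–132.3°] uniform, h=17: full span → s += 17 → s = 17.0000
seg 2 [132.3°–292.8°] uniform, h=19: θ=241.8° here. β=109.5, B=160.5. 19·109.5/160.5 = 12.9626 → s = 29.9626
radial distance = base radius + s = 43 + 29.9626 = 72.9626

72.9626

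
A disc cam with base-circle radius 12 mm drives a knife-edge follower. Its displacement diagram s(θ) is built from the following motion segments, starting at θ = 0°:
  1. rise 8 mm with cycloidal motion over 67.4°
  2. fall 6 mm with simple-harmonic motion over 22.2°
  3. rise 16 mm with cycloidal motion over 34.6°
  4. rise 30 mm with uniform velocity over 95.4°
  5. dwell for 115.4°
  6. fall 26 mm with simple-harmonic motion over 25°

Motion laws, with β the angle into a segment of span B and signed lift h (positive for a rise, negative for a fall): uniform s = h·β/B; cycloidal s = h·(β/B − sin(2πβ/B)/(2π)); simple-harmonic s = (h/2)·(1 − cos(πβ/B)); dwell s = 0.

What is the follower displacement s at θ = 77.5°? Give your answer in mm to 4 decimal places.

seg 1 [0°–67.4°] cycloidal, h=8: full span → s += 8 → s = 8.0000
seg 2 [67.4°–89.6°] simple-harmonic, h=-6: θ=77.5° here. β=10.1, B=22.2. -6/2·(1 − cos(π·0.4550)) = -2.5769 → s = 5.4231

5.4231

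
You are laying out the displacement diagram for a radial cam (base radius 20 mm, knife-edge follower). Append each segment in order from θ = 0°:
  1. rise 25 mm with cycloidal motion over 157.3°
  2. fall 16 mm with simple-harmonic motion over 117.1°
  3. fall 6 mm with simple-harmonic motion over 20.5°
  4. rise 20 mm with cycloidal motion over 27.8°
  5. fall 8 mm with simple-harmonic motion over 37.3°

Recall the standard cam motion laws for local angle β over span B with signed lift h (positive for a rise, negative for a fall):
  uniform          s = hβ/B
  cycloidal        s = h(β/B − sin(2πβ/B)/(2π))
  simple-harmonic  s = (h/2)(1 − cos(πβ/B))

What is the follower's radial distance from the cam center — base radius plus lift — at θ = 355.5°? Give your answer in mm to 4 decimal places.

seg 1 [0°–157.3°] cycloidal, h=25: full span → s += 25 → s = 25.0000
seg 2 [157.3°–274.4°] simple-harmonic, h=-16: full span → s += -16 → s = 9.0000
seg 3 [274.4°–294.9°] simple-harmonic, h=-6: full span → s += -6 → s = 3.0000
seg 4 [294.9°–322.7°] cycloidal, h=20: full span → s += 20 → s = 23.0000
seg 5 [322.7°–360°] simple-harmonic, h=-8: θ=355.5° here. β=32.8, B=37.3. -8/2·(1 − cos(π·0.8794)) = -7.7161 → s = 15.2839
radial distance = base radius + s = 20 + 15.2839 = 35.2839

35.2839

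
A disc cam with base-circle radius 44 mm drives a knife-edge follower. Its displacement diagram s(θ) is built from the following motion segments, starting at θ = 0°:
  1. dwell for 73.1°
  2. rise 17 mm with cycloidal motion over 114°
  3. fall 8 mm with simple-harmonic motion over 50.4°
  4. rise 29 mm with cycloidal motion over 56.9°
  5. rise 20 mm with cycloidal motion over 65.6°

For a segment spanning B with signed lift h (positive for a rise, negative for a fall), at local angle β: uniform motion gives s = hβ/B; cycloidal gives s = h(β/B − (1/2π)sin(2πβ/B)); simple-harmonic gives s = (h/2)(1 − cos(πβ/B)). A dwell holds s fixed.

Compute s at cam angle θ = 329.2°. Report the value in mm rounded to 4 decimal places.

seg 1 [0°–73.1°] dwell: s stays 0.0000
seg 2 [73.1°–187.1°] cycloidal, h=17: full span → s += 17 → s = 17.0000
seg 3 [187.1°–237.5°] simple-harmonic, h=-8: full span → s += -8 → s = 9.0000
seg 4 [237.5°–294.4°] cycloidal, h=29: full span → s += 29 → s = 38.0000
seg 5 [294.4°–360°] cycloidal, h=20: θ=329.2° here. β=34.8, B=65.6. 20·(0.5305 − sin(2π·0.5305)/(2π)) = 11.2158 → s = 49.2158

49.2158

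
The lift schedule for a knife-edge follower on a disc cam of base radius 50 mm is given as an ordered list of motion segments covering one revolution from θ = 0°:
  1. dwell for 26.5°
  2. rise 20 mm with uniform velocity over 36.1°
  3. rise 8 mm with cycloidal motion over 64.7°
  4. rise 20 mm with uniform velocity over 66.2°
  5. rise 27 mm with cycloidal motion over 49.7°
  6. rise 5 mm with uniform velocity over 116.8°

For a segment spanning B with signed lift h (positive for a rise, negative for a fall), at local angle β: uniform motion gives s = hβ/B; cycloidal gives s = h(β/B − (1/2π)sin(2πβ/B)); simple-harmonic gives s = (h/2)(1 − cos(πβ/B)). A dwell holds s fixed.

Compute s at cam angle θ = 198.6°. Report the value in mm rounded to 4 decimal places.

seg 1 [0°–26.5°] dwell: s stays 0.0000
seg 2 [26.5°–62.6°] uniform, h=20: full span → s += 20 → s = 20.0000
seg 3 [62.6°–127.3°] cycloidal, h=8: full span → s += 8 → s = 28.0000
seg 4 [127.3°–193.5°] uniform, h=20: full span → s += 20 → s = 48.0000
seg 5 [193.5°–243.2°] cycloidal, h=27: θ=198.6° here. β=5.1, B=49.7. 27·(0.1026 − sin(2π·0.1026)/(2π)) = 0.1880 → s = 48.1880

48.1880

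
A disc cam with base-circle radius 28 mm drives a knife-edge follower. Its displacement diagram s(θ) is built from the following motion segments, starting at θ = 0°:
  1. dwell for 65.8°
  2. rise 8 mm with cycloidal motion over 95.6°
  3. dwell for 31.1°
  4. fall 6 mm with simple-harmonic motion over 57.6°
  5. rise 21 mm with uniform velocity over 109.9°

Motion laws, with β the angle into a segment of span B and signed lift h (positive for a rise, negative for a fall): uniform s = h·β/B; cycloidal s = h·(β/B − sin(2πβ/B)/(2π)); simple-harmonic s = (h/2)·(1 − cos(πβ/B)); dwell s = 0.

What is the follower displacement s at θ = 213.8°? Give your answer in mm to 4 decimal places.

seg 1 [0°–65.8°] dwell: s stays 0.0000
seg 2 [65.8°–161.4°] cycloidal, h=8: full span → s += 8 → s = 8.0000
seg 3 [161.4°–192.5°] dwell: s stays 8.0000
seg 4 [192.5°–250.1°] simple-harmonic, h=-6: θ=213.8° here. β=21.3, B=57.6. -6/2·(1 − cos(π·0.3698)) = -1.8068 → s = 6.1932

6.1932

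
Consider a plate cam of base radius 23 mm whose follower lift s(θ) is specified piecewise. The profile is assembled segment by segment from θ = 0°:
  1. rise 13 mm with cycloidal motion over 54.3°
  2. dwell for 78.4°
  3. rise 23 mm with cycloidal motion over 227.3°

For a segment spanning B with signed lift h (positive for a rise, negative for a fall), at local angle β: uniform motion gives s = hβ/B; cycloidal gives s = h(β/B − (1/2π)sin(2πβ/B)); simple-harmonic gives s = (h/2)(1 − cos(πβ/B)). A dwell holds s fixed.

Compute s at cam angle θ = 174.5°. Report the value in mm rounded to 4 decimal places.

seg 1 [0°–54.3°] cycloidal, h=13: full span → s += 13 → s = 13.0000
seg 2 [54.3°–132.7°] dwell: s stays 13.0000
seg 3 [132.7°–360°] cycloidal, h=23: θ=174.5° here. β=41.8, B=227.3. 23·(0.1839 − sin(2π·0.1839)/(2π)) = 0.8803 → s = 13.8803

13.8803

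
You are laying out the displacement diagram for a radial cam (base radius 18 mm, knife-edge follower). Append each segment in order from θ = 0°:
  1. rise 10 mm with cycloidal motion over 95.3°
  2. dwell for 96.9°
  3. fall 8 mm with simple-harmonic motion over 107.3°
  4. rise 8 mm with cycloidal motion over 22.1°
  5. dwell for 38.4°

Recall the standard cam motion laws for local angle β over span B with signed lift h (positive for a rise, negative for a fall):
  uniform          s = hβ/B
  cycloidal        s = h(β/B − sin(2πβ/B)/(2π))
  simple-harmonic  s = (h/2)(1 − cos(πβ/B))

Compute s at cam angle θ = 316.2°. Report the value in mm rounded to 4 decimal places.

seg 1 [0°–95.3°] cycloidal, h=10: full span → s += 10 → s = 10.0000
seg 2 [95.3°–192.2°] dwell: s stays 10.0000
seg 3 [192.2°–299.5°] simple-harmonic, h=-8: full span → s += -8 → s = 2.0000
seg 4 [299.5°–321.6°] cycloidal, h=8: θ=316.2° here. β=16.7, B=22.1. 8·(0.7557 − sin(2π·0.7557)/(2π)) = 7.3177 → s = 9.3177

9.3177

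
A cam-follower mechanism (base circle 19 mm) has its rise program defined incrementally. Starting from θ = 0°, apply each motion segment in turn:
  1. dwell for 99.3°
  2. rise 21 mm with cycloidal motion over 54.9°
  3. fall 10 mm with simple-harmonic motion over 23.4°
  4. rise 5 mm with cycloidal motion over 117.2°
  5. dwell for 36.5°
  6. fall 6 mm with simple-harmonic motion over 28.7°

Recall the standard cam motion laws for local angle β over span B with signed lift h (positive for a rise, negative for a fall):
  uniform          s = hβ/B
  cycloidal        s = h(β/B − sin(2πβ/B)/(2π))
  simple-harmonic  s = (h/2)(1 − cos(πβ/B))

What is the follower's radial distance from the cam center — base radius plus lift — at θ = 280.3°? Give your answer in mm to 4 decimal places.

seg 1 [0°–99.3°] dwell: s stays 0.0000
seg 2 [99.3°–154.2°] cycloidal, h=21: full span → s += 21 → s = 21.0000
seg 3 [154.2°–177.6°] simple-harmonic, h=-10: full span → s += -10 → s = 11.0000
seg 4 [177.6°–294.8°] cycloidal, h=5: θ=280.3° here. β=102.7, B=117.2. 5·(0.8763 − sin(2π·0.8763)/(2π)) = 4.9396 → s = 15.9396
radial distance = base radius + s = 19 + 15.9396 = 34.9396

34.9396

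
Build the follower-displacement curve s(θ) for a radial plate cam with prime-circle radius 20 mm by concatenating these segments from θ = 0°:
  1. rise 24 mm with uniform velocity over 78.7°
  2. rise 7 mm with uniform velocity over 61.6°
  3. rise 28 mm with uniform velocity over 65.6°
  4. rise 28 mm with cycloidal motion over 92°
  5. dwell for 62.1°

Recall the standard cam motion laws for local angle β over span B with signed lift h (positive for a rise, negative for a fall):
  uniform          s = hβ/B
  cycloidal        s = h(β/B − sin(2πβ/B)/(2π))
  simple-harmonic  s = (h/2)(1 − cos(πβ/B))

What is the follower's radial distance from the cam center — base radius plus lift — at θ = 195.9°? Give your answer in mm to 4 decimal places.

seg 1 [0°–78.7°] uniform, h=24: full span → s += 24 → s = 24.0000
seg 2 [78.7°–140.3°] uniform, h=7: full span → s += 7 → s = 31.0000
seg 3 [140.3°–205.9°] uniform, h=28: θ=195.9° here. β=55.6, B=65.6. 28·55.6/65.6 = 23.7317 → s = 54.7317
radial distance = base radius + s = 20 + 54.7317 = 74.7317

74.7317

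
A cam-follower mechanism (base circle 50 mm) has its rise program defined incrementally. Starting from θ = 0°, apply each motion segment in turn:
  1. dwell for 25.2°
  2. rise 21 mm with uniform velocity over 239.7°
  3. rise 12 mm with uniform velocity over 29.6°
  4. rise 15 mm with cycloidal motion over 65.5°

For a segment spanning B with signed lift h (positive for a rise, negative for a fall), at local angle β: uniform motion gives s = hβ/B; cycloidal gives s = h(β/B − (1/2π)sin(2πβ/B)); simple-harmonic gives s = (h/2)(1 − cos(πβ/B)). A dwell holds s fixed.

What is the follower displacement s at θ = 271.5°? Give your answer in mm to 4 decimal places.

seg 1 [0°–25.2°] dwell: s stays 0.0000
seg 2 [25.2°–264.9°] uniform, h=21: full span → s += 21 → s = 21.0000
seg 3 [264.9°–294.5°] uniform, h=12: θ=271.5° here. β=6.6, B=29.6. 12·6.6/29.6 = 2.6757 → s = 23.6757

23.6757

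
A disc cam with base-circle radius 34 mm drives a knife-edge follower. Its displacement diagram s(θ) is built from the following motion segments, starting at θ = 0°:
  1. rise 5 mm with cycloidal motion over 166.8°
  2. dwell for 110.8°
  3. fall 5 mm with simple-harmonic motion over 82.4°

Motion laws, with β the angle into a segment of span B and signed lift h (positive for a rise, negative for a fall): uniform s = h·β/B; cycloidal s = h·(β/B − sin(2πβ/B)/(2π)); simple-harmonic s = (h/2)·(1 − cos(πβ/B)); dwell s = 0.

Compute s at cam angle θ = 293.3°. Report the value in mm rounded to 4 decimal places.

seg 1 [0°–166.8°] cycloidal, h=5: full span → s += 5 → s = 5.0000
seg 2 [166.8°–277.6°] dwell: s stays 5.0000
seg 3 [277.6°–360°] simple-harmonic, h=-5: θ=293.3° here. β=15.7, B=82.4. -5/2·(1 − cos(π·0.1905)) = -0.4347 → s = 4.5653

4.5653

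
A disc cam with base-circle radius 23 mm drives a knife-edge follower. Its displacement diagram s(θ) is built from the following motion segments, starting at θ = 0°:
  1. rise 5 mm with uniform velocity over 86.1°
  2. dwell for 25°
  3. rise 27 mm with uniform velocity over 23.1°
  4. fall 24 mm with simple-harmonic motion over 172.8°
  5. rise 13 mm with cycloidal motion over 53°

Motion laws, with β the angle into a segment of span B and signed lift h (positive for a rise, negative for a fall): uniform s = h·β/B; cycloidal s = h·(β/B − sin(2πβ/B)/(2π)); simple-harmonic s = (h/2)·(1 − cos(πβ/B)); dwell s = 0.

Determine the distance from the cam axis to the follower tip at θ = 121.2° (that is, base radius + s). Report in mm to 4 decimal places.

seg 1 [0°–86.1°] uniform, h=5: full span → s += 5 → s = 5.0000
seg 2 [86.1°–111.1°] dwell: s stays 5.0000
seg 3 [111.1°–134.2°] uniform, h=27: θ=121.2° here. β=10.1, B=23.1. 27·10.1/23.1 = 11.8052 → s = 16.8052
radial distance = base radius + s = 23 + 16.8052 = 39.8052

39.8052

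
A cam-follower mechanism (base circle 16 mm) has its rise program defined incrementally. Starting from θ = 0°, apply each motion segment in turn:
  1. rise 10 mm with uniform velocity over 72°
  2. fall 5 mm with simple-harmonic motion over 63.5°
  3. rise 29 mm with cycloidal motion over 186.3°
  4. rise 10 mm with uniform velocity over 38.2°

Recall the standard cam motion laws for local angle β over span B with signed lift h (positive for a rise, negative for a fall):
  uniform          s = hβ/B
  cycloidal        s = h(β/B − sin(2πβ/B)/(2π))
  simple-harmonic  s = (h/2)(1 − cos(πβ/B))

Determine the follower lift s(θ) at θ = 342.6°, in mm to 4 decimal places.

seg 1 [0°–72°] uniform, h=10: full span → s += 10 → s = 10.0000
seg 2 [72°–135.5°] simple-harmonic, h=-5: full span → s += -5 → s = 5.0000
seg 3 [135.5°–321.8°] cycloidal, h=29: full span → s += 29 → s = 34.0000
seg 4 [321.8°–360°] uniform, h=10: θ=342.6° here. β=20.8, B=38.2. 10·20.8/38.2 = 5.4450 → s = 39.4450

39.4450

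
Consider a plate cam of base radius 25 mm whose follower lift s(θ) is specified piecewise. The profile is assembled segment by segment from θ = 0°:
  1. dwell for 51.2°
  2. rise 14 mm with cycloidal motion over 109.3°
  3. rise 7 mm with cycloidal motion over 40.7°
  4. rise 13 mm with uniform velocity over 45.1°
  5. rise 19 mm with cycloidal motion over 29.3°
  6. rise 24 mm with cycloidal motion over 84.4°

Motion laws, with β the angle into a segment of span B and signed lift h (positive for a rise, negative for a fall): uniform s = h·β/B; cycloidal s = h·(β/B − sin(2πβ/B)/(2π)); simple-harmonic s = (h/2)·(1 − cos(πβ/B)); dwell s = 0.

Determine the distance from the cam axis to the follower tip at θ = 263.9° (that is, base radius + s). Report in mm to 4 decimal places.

seg 1 [0°–51.2°] dwell: s stays 0.0000
seg 2 [51.2°–160.5°] cycloidal, h=14: full span → s += 14 → s = 14.0000
seg 3 [160.5°–201.2°] cycloidal, h=7: full span → s += 7 → s = 21.0000
seg 4 [201.2°–246.3°] uniform, h=13: full span → s += 13 → s = 34.0000
seg 5 [246.3°–275.6°] cycloidal, h=19: θ=263.9° here. β=17.6, B=29.3. 19·(0.6007 − sin(2π·0.6007)/(2π)) = 13.2009 → s = 47.2009
radial distance = base radius + s = 25 + 47.2009 = 72.2009

72.2009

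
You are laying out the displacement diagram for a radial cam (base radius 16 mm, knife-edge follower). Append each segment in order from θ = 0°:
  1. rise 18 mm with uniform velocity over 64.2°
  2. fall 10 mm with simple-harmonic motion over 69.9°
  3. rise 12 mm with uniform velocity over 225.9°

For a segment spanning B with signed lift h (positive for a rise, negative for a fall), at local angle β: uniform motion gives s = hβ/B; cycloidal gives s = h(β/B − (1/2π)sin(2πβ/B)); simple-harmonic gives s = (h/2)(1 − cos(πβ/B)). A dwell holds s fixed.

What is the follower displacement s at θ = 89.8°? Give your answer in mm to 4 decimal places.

seg 1 [0°–64.2°] uniform, h=18: full span → s += 18 → s = 18.0000
seg 2 [64.2°–134.1°] simple-harmonic, h=-10: θ=89.8° here. β=25.6, B=69.9. -10/2·(1 − cos(π·0.3662)) = -2.9602 → s = 15.0398

15.0398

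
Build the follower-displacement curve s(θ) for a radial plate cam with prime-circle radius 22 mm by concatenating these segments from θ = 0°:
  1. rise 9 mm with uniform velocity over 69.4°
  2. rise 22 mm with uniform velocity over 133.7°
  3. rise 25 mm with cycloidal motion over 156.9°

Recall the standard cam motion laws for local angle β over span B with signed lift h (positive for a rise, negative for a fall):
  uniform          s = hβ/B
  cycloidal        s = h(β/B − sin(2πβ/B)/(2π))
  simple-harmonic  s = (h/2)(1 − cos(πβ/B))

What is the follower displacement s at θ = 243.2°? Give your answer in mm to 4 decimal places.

seg 1 [0°–69.4°] uniform, h=9: full span → s += 9 → s = 9.0000
seg 2 [69.4°–203.1°] uniform, h=22: full span → s += 22 → s = 31.0000
seg 3 [203.1°–360°] cycloidal, h=25: θ=243.2° here. β=40.1, B=156.9. 25·(0.2556 − sin(2π·0.2556)/(2π)) = 2.4130 → s = 33.4130

33.4130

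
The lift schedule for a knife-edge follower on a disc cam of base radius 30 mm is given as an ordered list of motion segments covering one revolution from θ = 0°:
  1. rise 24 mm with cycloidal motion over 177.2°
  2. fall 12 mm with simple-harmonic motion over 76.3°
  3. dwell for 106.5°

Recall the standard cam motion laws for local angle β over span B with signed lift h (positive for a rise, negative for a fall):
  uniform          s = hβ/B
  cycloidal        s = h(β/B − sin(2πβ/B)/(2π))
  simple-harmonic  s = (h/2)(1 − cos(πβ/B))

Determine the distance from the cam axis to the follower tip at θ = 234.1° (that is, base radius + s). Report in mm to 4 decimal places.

seg 1 [0°–177.2°] cycloidal, h=24: full span → s += 24 → s = 24.0000
seg 2 [177.2°–253.5°] simple-harmonic, h=-12: θ=234.1° here. β=56.9, B=76.3. -12/2·(1 − cos(π·0.7457)) = -10.1855 → s = 13.8145
radial distance = base radius + s = 30 + 13.8145 = 43.8145

43.8145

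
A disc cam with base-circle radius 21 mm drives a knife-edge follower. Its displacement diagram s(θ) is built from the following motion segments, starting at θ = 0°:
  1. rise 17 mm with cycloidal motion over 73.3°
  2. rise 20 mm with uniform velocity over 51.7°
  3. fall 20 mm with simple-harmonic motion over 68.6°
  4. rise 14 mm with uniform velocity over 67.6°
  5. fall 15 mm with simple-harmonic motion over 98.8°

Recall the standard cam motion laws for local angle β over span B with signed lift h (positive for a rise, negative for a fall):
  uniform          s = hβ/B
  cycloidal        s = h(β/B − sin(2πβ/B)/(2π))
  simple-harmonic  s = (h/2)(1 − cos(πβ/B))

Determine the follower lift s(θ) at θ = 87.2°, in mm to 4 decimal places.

seg 1 [0°–73.3°] cycloidal, h=17: full span → s += 17 → s = 17.0000
seg 2 [73.3°–125°] uniform, h=20: θ=87.2° here. β=13.9, B=51.7. 20·13.9/51.7 = 5.3772 → s = 22.3772

22.3772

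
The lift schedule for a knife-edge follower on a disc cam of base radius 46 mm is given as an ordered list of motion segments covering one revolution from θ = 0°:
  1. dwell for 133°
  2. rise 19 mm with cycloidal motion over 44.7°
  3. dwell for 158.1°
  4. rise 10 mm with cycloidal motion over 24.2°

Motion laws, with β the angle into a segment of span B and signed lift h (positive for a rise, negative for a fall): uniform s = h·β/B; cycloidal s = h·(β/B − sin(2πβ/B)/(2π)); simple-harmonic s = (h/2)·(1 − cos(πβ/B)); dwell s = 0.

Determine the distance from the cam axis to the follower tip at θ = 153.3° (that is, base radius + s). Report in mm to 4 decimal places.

seg 1 [0°–133°] dwell: s stays 0.0000
seg 2 [133°–177.7°] cycloidal, h=19: θ=153.3° here. β=20.3, B=44.7. 19·(0.4541 − sin(2π·0.4541)/(2π)) = 7.7693 → s = 7.7693
radial distance = base radius + s = 46 + 7.7693 = 53.7693

53.7693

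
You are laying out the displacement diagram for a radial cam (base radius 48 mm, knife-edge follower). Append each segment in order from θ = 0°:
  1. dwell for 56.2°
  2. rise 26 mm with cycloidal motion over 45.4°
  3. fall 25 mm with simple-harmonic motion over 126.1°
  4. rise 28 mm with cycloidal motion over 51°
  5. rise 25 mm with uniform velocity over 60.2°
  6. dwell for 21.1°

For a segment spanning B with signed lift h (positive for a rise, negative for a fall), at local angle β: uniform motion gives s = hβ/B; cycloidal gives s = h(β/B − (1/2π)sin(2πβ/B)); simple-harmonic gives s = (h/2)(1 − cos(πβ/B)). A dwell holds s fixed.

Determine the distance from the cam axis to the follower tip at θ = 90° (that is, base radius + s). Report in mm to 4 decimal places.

seg 1 [0°–56.2°] dwell: s stays 0.0000
seg 2 [56.2°–101.6°] cycloidal, h=26: θ=90° here. β=33.8, B=45.4. 26·(0.7445 − sin(2π·0.7445)/(2π)) = 23.4924 → s = 23.4924
radial distance = base radius + s = 48 + 23.4924 = 71.4924

71.4924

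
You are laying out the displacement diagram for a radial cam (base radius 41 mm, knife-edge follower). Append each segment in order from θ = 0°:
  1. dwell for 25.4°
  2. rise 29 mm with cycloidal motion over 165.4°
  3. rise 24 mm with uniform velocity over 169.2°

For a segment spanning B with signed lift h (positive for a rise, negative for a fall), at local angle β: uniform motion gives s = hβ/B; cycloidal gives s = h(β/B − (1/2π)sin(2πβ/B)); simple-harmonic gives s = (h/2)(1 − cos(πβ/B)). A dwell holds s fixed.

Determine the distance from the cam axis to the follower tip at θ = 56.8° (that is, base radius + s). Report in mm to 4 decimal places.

seg 1 [0°–25.4°] dwell: s stays 0.0000
seg 2 [25.4°–190.8°] cycloidal, h=29: θ=56.8° here. β=31.4, B=165.4. 29·(0.1898 − sin(2π·0.1898)/(2π)) = 1.2157 → s = 1.2157
radial distance = base radius + s = 41 + 1.2157 = 42.2157

42.2157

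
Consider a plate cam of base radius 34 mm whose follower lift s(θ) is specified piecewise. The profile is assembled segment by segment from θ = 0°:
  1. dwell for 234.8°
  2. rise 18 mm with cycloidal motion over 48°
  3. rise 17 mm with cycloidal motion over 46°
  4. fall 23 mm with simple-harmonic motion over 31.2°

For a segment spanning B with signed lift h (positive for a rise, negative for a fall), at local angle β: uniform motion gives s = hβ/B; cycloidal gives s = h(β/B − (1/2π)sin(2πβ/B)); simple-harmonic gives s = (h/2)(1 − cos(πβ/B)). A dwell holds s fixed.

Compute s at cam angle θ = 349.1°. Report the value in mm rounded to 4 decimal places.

seg 1 [0°–234.8°] dwell: s stays 0.0000
seg 2 [234.8°–282.8°] cycloidal, h=18: full span → s += 18 → s = 18.0000
seg 3 [282.8°–328.8°] cycloidal, h=17: full span → s += 17 → s = 35.0000
seg 4 [328.8°–360°] simple-harmonic, h=-23: θ=349.1° here. β=20.3, B=31.2. -23/2·(1 − cos(π·0.6506)) = -16.7415 → s = 18.2585

18.2585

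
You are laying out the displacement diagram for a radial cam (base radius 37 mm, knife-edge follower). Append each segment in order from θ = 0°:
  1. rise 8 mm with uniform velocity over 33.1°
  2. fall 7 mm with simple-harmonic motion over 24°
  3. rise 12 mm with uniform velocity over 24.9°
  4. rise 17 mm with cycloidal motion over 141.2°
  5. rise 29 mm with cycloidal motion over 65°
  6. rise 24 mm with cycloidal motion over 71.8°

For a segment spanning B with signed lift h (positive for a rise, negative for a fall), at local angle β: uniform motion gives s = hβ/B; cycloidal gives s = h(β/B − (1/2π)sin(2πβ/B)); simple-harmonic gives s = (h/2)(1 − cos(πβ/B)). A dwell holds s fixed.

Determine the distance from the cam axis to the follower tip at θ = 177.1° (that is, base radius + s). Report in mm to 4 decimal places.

seg 1 [0°–33.1°] uniform, h=8: full span → s += 8 → s = 8.0000
seg 2 [33.1°–57.1°] simple-harmonic, h=-7: full span → s += -7 → s = 1.0000
seg 3 [57.1°–82°] uniform, h=12: full span → s += 12 → s = 13.0000
seg 4 [82°–223.2°] cycloidal, h=17: θ=177.1° here. β=95.1, B=141.2. 17·(0.6735 − sin(2π·0.6735)/(2π)) = 13.8489 → s = 26.8489
radial distance = base radius + s = 37 + 26.8489 = 63.8489

63.8489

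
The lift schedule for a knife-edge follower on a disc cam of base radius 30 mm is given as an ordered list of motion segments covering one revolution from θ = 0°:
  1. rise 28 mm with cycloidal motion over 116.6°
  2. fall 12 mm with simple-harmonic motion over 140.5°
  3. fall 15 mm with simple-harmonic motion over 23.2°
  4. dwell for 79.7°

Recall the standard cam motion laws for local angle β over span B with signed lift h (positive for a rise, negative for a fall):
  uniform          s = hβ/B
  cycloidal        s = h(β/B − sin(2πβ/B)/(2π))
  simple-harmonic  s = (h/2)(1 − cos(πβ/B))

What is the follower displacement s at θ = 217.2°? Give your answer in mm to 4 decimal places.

seg 1 [0°–116.6°] cycloidal, h=28: full span → s += 28 → s = 28.0000
seg 2 [116.6°–257.1°] simple-harmonic, h=-12: θ=217.2° here. β=100.6, B=140.5. -12/2·(1 − cos(π·0.7160)) = -9.7664 → s = 18.2336

18.2336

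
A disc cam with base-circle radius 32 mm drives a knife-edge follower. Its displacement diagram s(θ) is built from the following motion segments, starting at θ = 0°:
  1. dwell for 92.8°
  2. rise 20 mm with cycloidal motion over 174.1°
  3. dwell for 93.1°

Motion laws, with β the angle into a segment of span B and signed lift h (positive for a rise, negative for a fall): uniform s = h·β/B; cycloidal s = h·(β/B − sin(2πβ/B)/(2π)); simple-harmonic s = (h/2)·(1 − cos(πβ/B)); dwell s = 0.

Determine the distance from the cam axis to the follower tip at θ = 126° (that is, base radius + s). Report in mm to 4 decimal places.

seg 1 [0°–92.8°] dwell: s stays 0.0000
seg 2 [92.8°–266.9°] cycloidal, h=20: θ=126° here. β=33.2, B=174.1. 20·(0.1907 − sin(2π·0.1907)/(2π)) = 0.8492 → s = 0.8492
radial distance = base radius + s = 32 + 0.8492 = 32.8492

32.8492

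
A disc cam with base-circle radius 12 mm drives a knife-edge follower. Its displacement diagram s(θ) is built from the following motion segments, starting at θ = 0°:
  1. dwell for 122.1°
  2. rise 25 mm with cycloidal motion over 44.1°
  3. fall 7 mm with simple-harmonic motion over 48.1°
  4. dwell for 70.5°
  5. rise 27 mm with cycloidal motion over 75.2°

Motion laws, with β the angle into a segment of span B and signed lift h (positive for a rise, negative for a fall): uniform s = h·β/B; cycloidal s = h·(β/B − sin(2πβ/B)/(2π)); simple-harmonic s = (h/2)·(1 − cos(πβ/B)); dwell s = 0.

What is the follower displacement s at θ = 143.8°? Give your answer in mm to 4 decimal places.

seg 1 [0°–122.1°] dwell: s stays 0.0000
seg 2 [122.1°–166.2°] cycloidal, h=25: θ=143.8° here. β=21.7, B=44.1. 25·(0.4921 − sin(2π·0.4921)/(2π)) = 12.1033 → s = 12.1033

12.1033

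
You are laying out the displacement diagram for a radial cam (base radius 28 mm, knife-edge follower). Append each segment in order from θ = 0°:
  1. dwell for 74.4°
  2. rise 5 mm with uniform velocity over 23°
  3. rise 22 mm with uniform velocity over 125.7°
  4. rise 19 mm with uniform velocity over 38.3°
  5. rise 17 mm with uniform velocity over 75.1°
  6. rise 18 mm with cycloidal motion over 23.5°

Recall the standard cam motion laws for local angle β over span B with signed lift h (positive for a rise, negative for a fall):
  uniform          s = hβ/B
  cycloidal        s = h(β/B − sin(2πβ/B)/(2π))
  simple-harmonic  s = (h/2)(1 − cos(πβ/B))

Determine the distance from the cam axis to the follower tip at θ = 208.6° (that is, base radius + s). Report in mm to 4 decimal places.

seg 1 [0°–74.4°] dwell: s stays 0.0000
seg 2 [74.4°–97.4°] uniform, h=5: full span → s += 5 → s = 5.0000
seg 3 [97.4°–223.1°] uniform, h=22: θ=208.6° here. β=111.2, B=125.7. 22·111.2/125.7 = 19.4622 → s = 24.4622
radial distance = base radius + s = 28 + 24.4622 = 52.4622

52.4622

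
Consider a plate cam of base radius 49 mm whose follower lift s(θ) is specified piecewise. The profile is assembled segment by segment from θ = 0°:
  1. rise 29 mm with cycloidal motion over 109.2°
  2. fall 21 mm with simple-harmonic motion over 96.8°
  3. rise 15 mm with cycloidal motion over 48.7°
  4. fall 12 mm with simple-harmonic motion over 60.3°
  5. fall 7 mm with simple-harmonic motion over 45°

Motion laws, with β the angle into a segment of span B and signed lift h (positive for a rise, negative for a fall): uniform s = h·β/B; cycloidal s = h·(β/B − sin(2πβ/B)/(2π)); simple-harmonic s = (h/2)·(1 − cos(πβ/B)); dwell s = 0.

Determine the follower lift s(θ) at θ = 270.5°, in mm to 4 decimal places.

seg 1 [0°–109.2°] cycloidal, h=29: full span → s += 29 → s = 29.0000
seg 2 [109.2°–206°] simple-harmonic, h=-21: full span → s += -21 → s = 8.0000
seg 3 [206°–254.7°] cycloidal, h=15: full span → s += 15 → s = 23.0000
seg 4 [254.7°–315°] simple-harmonic, h=-12: θ=270.5° here. β=15.8, B=60.3. -12/2·(1 − cos(π·0.2620)) = -1.9206 → s = 21.0794

21.0794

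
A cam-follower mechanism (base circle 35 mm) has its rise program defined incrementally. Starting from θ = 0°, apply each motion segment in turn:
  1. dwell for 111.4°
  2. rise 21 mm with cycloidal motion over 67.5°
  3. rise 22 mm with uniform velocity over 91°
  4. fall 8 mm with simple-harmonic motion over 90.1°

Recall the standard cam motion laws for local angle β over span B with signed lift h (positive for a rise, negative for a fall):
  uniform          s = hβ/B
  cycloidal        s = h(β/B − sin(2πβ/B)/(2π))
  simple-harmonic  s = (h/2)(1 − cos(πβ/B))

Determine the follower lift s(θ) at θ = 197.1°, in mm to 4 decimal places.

seg 1 [0°–111.4°] dwell: s stays 0.0000
seg 2 [111.4°–178.9°] cycloidal, h=21: full span → s += 21 → s = 21.0000
seg 3 [178.9°–269.9°] uniform, h=22: θ=197.1° here. β=18.2, B=91. 22·18.2/91 = 4.4000 → s = 25.4000

25.4000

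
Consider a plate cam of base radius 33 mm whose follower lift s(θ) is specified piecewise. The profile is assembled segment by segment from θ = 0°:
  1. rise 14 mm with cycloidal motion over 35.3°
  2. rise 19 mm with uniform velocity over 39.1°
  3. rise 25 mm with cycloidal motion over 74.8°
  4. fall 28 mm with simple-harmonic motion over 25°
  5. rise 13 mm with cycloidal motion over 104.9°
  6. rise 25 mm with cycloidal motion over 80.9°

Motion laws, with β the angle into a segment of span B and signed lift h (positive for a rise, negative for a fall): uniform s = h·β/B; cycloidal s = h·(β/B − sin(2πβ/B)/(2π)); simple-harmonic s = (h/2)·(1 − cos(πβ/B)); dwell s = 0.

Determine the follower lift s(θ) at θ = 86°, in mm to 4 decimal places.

seg 1 [0°–35.3°] cycloidal, h=14: full span → s += 14 → s = 14.0000
seg 2 [35.3°–74.4°] uniform, h=19: full span → s += 19 → s = 33.0000
seg 3 [74.4°–149.2°] cycloidal, h=25: θ=86° here. β=11.6, B=74.8. 25·(0.1551 − sin(2π·0.1551)/(2π)) = 0.5850 → s = 33.5850

33.5850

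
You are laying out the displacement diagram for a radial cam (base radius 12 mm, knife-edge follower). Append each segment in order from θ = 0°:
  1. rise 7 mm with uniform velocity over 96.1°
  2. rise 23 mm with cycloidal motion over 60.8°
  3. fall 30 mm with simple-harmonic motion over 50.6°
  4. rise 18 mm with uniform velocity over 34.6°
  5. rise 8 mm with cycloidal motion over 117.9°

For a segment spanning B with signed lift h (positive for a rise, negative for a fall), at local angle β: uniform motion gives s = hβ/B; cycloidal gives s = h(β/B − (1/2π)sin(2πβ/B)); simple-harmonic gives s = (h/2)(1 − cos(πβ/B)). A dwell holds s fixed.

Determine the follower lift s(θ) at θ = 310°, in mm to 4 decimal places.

seg 1 [0°–96.1°] uniform, h=7: full span → s += 7 → s = 7.0000
seg 2 [96.1°–156.9°] cycloidal, h=23: full span → s += 23 → s = 30.0000
seg 3 [156.9°–207.5°] simple-harmonic, h=-30: full span → s += -30 → s = 0.0000
seg 4 [207.5°–242.1°] uniform, h=18: full span → s += 18 → s = 18.0000
seg 5 [242.1°–360°] cycloidal, h=8: θ=310° here. β=67.9, B=117.9. 8·(0.5759 − sin(2π·0.5759)/(2π)) = 5.1918 → s = 23.1918

23.1918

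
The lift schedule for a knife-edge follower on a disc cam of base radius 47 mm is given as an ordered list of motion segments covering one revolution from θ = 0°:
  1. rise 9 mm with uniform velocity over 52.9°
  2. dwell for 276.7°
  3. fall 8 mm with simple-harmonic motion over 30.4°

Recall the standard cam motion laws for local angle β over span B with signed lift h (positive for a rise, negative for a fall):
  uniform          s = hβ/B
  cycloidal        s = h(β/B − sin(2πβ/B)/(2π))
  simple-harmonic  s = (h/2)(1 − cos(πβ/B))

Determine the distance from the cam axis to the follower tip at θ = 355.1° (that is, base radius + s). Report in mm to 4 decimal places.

seg 1 [0°–52.9°] uniform, h=9: full span → s += 9 → s = 9.0000
seg 2 [52.9°–329.6°] dwell: s stays 9.0000
seg 3 [329.6°–360°] simple-harmonic, h=-8: θ=355.1° here. β=25.5, B=30.4. -8/2·(1 − cos(π·0.8388)) = -7.4980 → s = 1.5020
radial distance = base radius + s = 47 + 1.5020 = 48.5020

48.5020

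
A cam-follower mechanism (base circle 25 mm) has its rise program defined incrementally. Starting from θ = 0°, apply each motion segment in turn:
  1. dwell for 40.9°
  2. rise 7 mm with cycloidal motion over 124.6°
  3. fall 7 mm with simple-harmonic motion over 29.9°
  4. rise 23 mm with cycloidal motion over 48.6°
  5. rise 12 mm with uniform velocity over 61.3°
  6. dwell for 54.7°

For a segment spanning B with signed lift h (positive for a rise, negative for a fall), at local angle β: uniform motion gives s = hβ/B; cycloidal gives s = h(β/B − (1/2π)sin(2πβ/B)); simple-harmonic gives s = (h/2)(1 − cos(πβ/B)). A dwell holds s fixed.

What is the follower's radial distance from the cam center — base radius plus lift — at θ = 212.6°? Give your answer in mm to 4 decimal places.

seg 1 [0°–40.9°] dwell: s stays 0.0000
seg 2 [40.9°–165.5°] cycloidal, h=7: full span → s += 7 → s = 7.0000
seg 3 [165.5°–195.4°] simple-harmonic, h=-7: full span → s += -7 → s = 0.0000
seg 4 [195.4°–244°] cycloidal, h=23: θ=212.6° here. β=17.2, B=48.6. 23·(0.3539 − sin(2π·0.3539)/(2π)) = 5.2322 → s = 5.2322
radial distance = base radius + s = 25 + 5.2322 = 30.2322

30.2322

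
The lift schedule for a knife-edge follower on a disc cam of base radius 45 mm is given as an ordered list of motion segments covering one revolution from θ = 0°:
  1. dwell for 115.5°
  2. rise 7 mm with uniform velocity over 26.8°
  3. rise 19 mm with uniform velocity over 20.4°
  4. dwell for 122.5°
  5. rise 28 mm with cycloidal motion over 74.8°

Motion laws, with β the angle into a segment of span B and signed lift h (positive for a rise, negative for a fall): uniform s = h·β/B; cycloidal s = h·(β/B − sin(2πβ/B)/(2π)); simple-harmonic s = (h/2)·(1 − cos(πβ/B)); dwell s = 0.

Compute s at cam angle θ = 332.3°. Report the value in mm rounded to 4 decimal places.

seg 1 [0°–115.5°] dwell: s stays 0.0000
seg 2 [115.5°–142.3°] uniform, h=7: full span → s += 7 → s = 7.0000
seg 3 [142.3°–162.7°] uniform, h=19: full span → s += 19 → s = 26.0000
seg 4 [162.7°–285.2°] dwell: s stays 26.0000
seg 5 [285.2°–360°] cycloidal, h=28: θ=332.3° here. β=47.1, B=74.8. 28·(0.6297 − sin(2π·0.6297)/(2π)) = 20.8734 → s = 46.8734

46.8734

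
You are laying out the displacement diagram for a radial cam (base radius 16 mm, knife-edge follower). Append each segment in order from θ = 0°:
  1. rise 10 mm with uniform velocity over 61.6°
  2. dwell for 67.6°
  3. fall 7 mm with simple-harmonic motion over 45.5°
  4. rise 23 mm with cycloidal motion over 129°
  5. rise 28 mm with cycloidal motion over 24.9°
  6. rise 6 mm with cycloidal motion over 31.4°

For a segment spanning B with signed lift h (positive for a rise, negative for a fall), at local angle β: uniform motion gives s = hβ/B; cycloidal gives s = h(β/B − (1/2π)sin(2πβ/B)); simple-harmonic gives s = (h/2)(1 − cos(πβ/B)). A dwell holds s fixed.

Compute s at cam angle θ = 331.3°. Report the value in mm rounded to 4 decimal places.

seg 1 [0°–61.6°] uniform, h=10: full span → s += 10 → s = 10.0000
seg 2 [61.6°–129.2°] dwell: s stays 10.0000
seg 3 [129.2°–174.7°] simple-harmonic, h=-7: full span → s += -7 → s = 3.0000
seg 4 [174.7°–303.7°] cycloidal, h=23: full span → s += 23 → s = 26.0000
seg 5 [303.7°–328.6°] cycloidal, h=28: full span → s += 28 → s = 54.0000
seg 6 [328.6°–360°] cycloidal, h=6: θ=331.3° here. β=2.7, B=31.4. 6·(0.0860 − sin(2π·0.0860)/(2π)) = 0.0247 → s = 54.0247

54.0247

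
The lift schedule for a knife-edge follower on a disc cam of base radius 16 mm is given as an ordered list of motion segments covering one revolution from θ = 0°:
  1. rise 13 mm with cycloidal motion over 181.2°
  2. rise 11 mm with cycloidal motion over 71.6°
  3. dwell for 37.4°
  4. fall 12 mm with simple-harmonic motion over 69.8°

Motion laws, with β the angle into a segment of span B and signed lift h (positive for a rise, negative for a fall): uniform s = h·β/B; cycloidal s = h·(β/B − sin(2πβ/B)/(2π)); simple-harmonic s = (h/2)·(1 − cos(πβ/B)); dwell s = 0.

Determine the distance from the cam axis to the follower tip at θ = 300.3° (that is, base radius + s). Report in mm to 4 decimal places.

seg 1 [0°–181.2°] cycloidal, h=13: full span → s += 13 → s = 13.0000
seg 2 [181.2°–252.8°] cycloidal, h=11: full span → s += 11 → s = 24.0000
seg 3 [252.8°–290.2°] dwell: s stays 24.0000
seg 4 [290.2°–360°] simple-harmonic, h=-12: θ=300.3° here. β=10.1, B=69.8. -12/2·(1 − cos(π·0.1447)) = -0.6093 → s = 23.3907
radial distance = base radius + s = 16 + 23.3907 = 39.3907

39.3907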